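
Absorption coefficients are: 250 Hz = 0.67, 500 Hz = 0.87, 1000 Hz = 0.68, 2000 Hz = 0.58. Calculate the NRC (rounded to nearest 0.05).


Given values:
  a_250 = 0.67, a_500 = 0.87
  a_1000 = 0.68, a_2000 = 0.58
Formula: NRC = (a250 + a500 + a1000 + a2000) / 4
Sum = 0.67 + 0.87 + 0.68 + 0.58 = 2.8
NRC = 2.8 / 4 = 0.7
Rounded to nearest 0.05: 0.7

0.7


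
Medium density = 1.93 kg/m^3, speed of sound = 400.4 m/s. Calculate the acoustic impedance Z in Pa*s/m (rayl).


Given values:
  rho = 1.93 kg/m^3
  c = 400.4 m/s
Formula: Z = rho * c
Z = 1.93 * 400.4
Z = 772.77

772.77 rayl


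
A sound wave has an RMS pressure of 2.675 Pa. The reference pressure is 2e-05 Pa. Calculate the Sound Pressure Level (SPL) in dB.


Given values:
  p = 2.675 Pa
  p_ref = 2e-05 Pa
Formula: SPL = 20 * log10(p / p_ref)
Compute ratio: p / p_ref = 2.675 / 2e-05 = 133750
Compute log10: log10(133750) = 5.126294
Multiply: SPL = 20 * 5.126294 = 102.53

102.53 dB


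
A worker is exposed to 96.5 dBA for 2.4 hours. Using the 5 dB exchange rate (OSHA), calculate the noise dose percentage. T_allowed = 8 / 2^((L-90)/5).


Given values:
  L = 96.5 dBA, T = 2.4 hours
Formula: T_allowed = 8 / 2^((L - 90) / 5)
Compute exponent: (96.5 - 90) / 5 = 1.3
Compute 2^(1.3) = 2.462289
T_allowed = 8 / 2.462289 = 3.249009 hours
Dose = (T / T_allowed) * 100
Dose = (2.4 / 3.249009) * 100 = 73.87

73.87 %


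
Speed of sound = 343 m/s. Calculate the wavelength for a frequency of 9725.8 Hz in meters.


Given values:
  c = 343 m/s, f = 9725.8 Hz
Formula: lambda = c / f
lambda = 343 / 9725.8
lambda = 0.0353

0.0353 m


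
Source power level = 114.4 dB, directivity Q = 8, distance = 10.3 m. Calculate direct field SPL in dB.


Given values:
  Lw = 114.4 dB, Q = 8, r = 10.3 m
Formula: SPL = Lw + 10 * log10(Q / (4 * pi * r^2))
Compute 4 * pi * r^2 = 4 * pi * 10.3^2 = 1333.1663
Compute Q / denom = 8 / 1333.1663 = 0.00600075
Compute 10 * log10(0.00600075) = -22.2179
SPL = 114.4 + (-22.2179) = 92.18

92.18 dB


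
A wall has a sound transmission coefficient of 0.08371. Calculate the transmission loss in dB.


Given values:
  tau = 0.08371
Formula: TL = 10 * log10(1 / tau)
Compute 1 / tau = 1 / 0.08371 = 11.946
Compute log10(11.946) = 1.077223
TL = 10 * 1.077223 = 10.77

10.77 dB


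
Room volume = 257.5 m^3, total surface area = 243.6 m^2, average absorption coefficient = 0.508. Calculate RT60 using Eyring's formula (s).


Given values:
  V = 257.5 m^3, S = 243.6 m^2, alpha = 0.508
Formula: RT60 = 0.161 * V / (-S * ln(1 - alpha))
Compute ln(1 - 0.508) = ln(0.492) = -0.709277
Denominator: -243.6 * -0.709277 = 172.7799
Numerator: 0.161 * 257.5 = 41.4575
RT60 = 41.4575 / 172.7799 = 0.24

0.24 s


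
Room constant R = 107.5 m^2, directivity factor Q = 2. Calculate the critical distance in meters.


Given values:
  R = 107.5 m^2, Q = 2
Formula: d_c = 0.141 * sqrt(Q * R)
Compute Q * R = 2 * 107.5 = 215.0
Compute sqrt(215.0) = 14.6629
d_c = 0.141 * 14.6629 = 2.067

2.067 m


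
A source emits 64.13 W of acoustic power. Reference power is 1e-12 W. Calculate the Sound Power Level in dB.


Given values:
  W = 64.13 W
  W_ref = 1e-12 W
Formula: SWL = 10 * log10(W / W_ref)
Compute ratio: W / W_ref = 64130000000000
Compute log10: log10(64130000000000) = 13.807061
Multiply: SWL = 10 * 13.807061 = 138.07

138.07 dB


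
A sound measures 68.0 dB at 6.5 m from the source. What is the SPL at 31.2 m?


Given values:
  SPL1 = 68.0 dB, r1 = 6.5 m, r2 = 31.2 m
Formula: SPL2 = SPL1 - 20 * log10(r2 / r1)
Compute ratio: r2 / r1 = 31.2 / 6.5 = 4.8
Compute log10: log10(4.8) = 0.681241
Compute drop: 20 * 0.681241 = 13.6248
SPL2 = 68.0 - 13.6248 = 54.38

54.38 dB


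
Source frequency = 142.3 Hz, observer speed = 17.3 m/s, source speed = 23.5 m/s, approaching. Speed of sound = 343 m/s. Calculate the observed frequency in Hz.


Given values:
  f_s = 142.3 Hz, v_o = 17.3 m/s, v_s = 23.5 m/s
  Direction: approaching
Formula: f_o = f_s * (c + v_o) / (c - v_s)
Numerator: c + v_o = 343 + 17.3 = 360.3
Denominator: c - v_s = 343 - 23.5 = 319.5
f_o = 142.3 * 360.3 / 319.5 = 160.47

160.47 Hz


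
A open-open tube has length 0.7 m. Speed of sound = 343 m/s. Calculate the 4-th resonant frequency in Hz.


Given values:
  Tube type: open-open, L = 0.7 m, c = 343 m/s, n = 4
Formula: f_n = n * c / (2 * L)
Compute 2 * L = 2 * 0.7 = 1.4
f = 4 * 343 / 1.4
f = 980.0

980.0 Hz


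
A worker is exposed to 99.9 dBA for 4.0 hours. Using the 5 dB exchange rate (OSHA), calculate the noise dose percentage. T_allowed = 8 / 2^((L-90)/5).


Given values:
  L = 99.9 dBA, T = 4.0 hours
Formula: T_allowed = 8 / 2^((L - 90) / 5)
Compute exponent: (99.9 - 90) / 5 = 1.98
Compute 2^(1.98) = 3.944931
T_allowed = 8 / 3.944931 = 2.027919 hours
Dose = (T / T_allowed) * 100
Dose = (4.0 / 2.027919) * 100 = 197.25

197.25 %


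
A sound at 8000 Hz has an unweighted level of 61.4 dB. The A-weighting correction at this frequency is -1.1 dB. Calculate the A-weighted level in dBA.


Given values:
  SPL = 61.4 dB
  A-weighting at 8000 Hz = -1.1 dB
Formula: L_A = SPL + A_weight
L_A = 61.4 + (-1.1)
L_A = 60.3

60.3 dBA


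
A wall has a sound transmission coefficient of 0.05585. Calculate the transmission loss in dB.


Given values:
  tau = 0.05585
Formula: TL = 10 * log10(1 / tau)
Compute 1 / tau = 1 / 0.05585 = 17.9051
Compute log10(17.9051) = 1.252977
TL = 10 * 1.252977 = 12.53

12.53 dB


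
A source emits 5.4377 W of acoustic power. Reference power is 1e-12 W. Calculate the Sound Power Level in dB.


Given values:
  W = 5.4377 W
  W_ref = 1e-12 W
Formula: SWL = 10 * log10(W / W_ref)
Compute ratio: W / W_ref = 5437700000000
Compute log10: log10(5437700000000) = 12.735415
Multiply: SWL = 10 * 12.735415 = 127.35

127.35 dB


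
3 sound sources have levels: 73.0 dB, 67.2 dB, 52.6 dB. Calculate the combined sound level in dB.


Formula: L_total = 10 * log10( sum(10^(Li/10)) )
  Source 1: 10^(73.0/10) = 19952623.1497
  Source 2: 10^(67.2/10) = 5248074.6025
  Source 3: 10^(52.6/10) = 181970.0859
Sum of linear values = 25382667.8381
L_total = 10 * log10(25382667.8381) = 74.05

74.05 dB


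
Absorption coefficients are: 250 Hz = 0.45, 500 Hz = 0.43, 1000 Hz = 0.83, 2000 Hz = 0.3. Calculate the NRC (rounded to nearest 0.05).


Given values:
  a_250 = 0.45, a_500 = 0.43
  a_1000 = 0.83, a_2000 = 0.3
Formula: NRC = (a250 + a500 + a1000 + a2000) / 4
Sum = 0.45 + 0.43 + 0.83 + 0.3 = 2.01
NRC = 2.01 / 4 = 0.5025
Rounded to nearest 0.05: 0.5

0.5


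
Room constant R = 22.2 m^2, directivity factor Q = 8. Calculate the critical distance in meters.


Given values:
  R = 22.2 m^2, Q = 8
Formula: d_c = 0.141 * sqrt(Q * R)
Compute Q * R = 8 * 22.2 = 177.6
Compute sqrt(177.6) = 13.3267
d_c = 0.141 * 13.3267 = 1.879

1.879 m


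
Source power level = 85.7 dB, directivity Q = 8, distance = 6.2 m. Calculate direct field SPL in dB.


Given values:
  Lw = 85.7 dB, Q = 8, r = 6.2 m
Formula: SPL = Lw + 10 * log10(Q / (4 * pi * r^2))
Compute 4 * pi * r^2 = 4 * pi * 6.2^2 = 483.0513
Compute Q / denom = 8 / 483.0513 = 0.01656139
Compute 10 * log10(0.01656139) = -17.809
SPL = 85.7 + (-17.809) = 67.89

67.89 dB


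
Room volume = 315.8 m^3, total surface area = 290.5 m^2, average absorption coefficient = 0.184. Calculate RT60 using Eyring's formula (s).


Given values:
  V = 315.8 m^3, S = 290.5 m^2, alpha = 0.184
Formula: RT60 = 0.161 * V / (-S * ln(1 - alpha))
Compute ln(1 - 0.184) = ln(0.816) = -0.203341
Denominator: -290.5 * -0.203341 = 59.0706
Numerator: 0.161 * 315.8 = 50.8438
RT60 = 50.8438 / 59.0706 = 0.861

0.861 s


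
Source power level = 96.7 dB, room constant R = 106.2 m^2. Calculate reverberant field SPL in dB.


Given values:
  Lw = 96.7 dB, R = 106.2 m^2
Formula: SPL = Lw + 10 * log10(4 / R)
Compute 4 / R = 4 / 106.2 = 0.037665
Compute 10 * log10(0.037665) = -14.2406
SPL = 96.7 + (-14.2406) = 82.46

82.46 dB


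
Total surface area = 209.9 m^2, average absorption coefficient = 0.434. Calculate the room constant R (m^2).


Given values:
  S = 209.9 m^2, alpha = 0.434
Formula: R = S * alpha / (1 - alpha)
Numerator: 209.9 * 0.434 = 91.0966
Denominator: 1 - 0.434 = 0.566
R = 91.0966 / 0.566 = 160.95

160.95 m^2


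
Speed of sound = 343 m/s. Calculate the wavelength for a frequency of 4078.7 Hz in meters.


Given values:
  c = 343 m/s, f = 4078.7 Hz
Formula: lambda = c / f
lambda = 343 / 4078.7
lambda = 0.0841

0.0841 m


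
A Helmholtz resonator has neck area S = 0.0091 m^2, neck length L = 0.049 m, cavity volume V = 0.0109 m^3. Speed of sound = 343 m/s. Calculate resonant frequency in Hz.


Given values:
  S = 0.0091 m^2, L = 0.049 m, V = 0.0109 m^3, c = 343 m/s
Formula: f = (c / (2*pi)) * sqrt(S / (V * L))
Compute V * L = 0.0109 * 0.049 = 0.0005341
Compute S / (V * L) = 0.0091 / 0.0005341 = 17.038
Compute sqrt(17.038) = 4.127711
Compute c / (2*pi) = 343 / 6.283185 = 54.590148
f = 54.590148 * 4.127711 = 225.33

225.33 Hz


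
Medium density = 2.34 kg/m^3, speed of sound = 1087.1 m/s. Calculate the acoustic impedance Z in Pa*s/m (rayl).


Given values:
  rho = 2.34 kg/m^3
  c = 1087.1 m/s
Formula: Z = rho * c
Z = 2.34 * 1087.1
Z = 2543.81

2543.81 rayl


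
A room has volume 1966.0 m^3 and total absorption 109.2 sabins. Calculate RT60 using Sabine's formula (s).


Given values:
  V = 1966.0 m^3
  A = 109.2 sabins
Formula: RT60 = 0.161 * V / A
Numerator: 0.161 * 1966.0 = 316.526
RT60 = 316.526 / 109.2 = 2.899

2.899 s


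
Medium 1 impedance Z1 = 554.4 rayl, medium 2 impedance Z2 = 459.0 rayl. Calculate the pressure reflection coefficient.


Given values:
  Z1 = 554.4 rayl, Z2 = 459.0 rayl
Formula: R = (Z2 - Z1) / (Z2 + Z1)
Numerator: Z2 - Z1 = 459.0 - 554.4 = -95.4
Denominator: Z2 + Z1 = 459.0 + 554.4 = 1013.4
R = -95.4 / 1013.4 = -0.0941

-0.0941


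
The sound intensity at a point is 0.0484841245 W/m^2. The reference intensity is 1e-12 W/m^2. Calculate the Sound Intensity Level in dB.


Given values:
  I = 0.0484841245 W/m^2
  I_ref = 1e-12 W/m^2
Formula: SIL = 10 * log10(I / I_ref)
Compute ratio: I / I_ref = 48484124500
Compute log10: log10(48484124500) = 10.6856
Multiply: SIL = 10 * 10.6856 = 106.86

106.86 dB


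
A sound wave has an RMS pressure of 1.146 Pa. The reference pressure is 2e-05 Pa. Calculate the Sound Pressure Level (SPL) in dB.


Given values:
  p = 1.146 Pa
  p_ref = 2e-05 Pa
Formula: SPL = 20 * log10(p / p_ref)
Compute ratio: p / p_ref = 1.146 / 2e-05 = 57300
Compute log10: log10(57300) = 4.758155
Multiply: SPL = 20 * 4.758155 = 95.16

95.16 dB


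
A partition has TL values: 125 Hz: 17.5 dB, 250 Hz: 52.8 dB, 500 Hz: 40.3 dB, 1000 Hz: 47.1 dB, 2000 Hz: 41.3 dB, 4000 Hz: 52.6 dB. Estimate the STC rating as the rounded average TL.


Given TL values at each frequency:
  125 Hz: 17.5 dB
  250 Hz: 52.8 dB
  500 Hz: 40.3 dB
  1000 Hz: 47.1 dB
  2000 Hz: 41.3 dB
  4000 Hz: 52.6 dB
Formula: STC ~ round(average of TL values)
Sum = 17.5 + 52.8 + 40.3 + 47.1 + 41.3 + 52.6 = 251.6
Average = 251.6 / 6 = 41.93
Rounded: 42

42


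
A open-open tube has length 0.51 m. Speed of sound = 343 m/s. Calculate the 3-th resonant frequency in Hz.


Given values:
  Tube type: open-open, L = 0.51 m, c = 343 m/s, n = 3
Formula: f_n = n * c / (2 * L)
Compute 2 * L = 2 * 0.51 = 1.02
f = 3 * 343 / 1.02
f = 1008.82

1008.82 Hz


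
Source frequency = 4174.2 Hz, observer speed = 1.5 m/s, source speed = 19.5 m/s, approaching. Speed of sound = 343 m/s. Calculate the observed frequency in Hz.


Given values:
  f_s = 4174.2 Hz, v_o = 1.5 m/s, v_s = 19.5 m/s
  Direction: approaching
Formula: f_o = f_s * (c + v_o) / (c - v_s)
Numerator: c + v_o = 343 + 1.5 = 344.5
Denominator: c - v_s = 343 - 19.5 = 323.5
f_o = 4174.2 * 344.5 / 323.5 = 4445.17

4445.17 Hz


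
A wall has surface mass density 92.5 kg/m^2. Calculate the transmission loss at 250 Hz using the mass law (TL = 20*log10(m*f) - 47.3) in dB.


Given values:
  m = 92.5 kg/m^2, f = 250 Hz
Formula: TL = 20 * log10(m * f) - 47.3
Compute m * f = 92.5 * 250 = 23125.0
Compute log10(23125.0) = 4.364082
Compute 20 * 4.364082 = 87.2816
TL = 87.2816 - 47.3 = 39.98

39.98 dB


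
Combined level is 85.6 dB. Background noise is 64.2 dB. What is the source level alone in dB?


Given values:
  L_total = 85.6 dB, L_bg = 64.2 dB
Formula: L_source = 10 * log10(10^(L_total/10) - 10^(L_bg/10))
Convert to linear:
  10^(85.6/10) = 363078054.7701
  10^(64.2/10) = 2630267.9919
Difference: 363078054.7701 - 2630267.9919 = 360447786.7782
L_source = 10 * log10(360447786.7782) = 85.57

85.57 dB


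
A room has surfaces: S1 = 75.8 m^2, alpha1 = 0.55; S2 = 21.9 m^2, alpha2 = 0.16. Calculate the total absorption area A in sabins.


Given surfaces:
  Surface 1: 75.8 * 0.55 = 41.69
  Surface 2: 21.9 * 0.16 = 3.504
Formula: A = sum(Si * alpha_i)
A = 41.69 + 3.504
A = 45.19

45.19 sabins


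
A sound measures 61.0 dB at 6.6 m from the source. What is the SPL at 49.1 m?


Given values:
  SPL1 = 61.0 dB, r1 = 6.6 m, r2 = 49.1 m
Formula: SPL2 = SPL1 - 20 * log10(r2 / r1)
Compute ratio: r2 / r1 = 49.1 / 6.6 = 7.4394
Compute log10: log10(7.4394) = 0.871538
Compute drop: 20 * 0.871538 = 17.4308
SPL2 = 61.0 - 17.4308 = 43.57

43.57 dB


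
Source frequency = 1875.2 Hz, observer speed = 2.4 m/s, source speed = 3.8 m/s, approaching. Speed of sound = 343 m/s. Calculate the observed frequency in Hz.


Given values:
  f_s = 1875.2 Hz, v_o = 2.4 m/s, v_s = 3.8 m/s
  Direction: approaching
Formula: f_o = f_s * (c + v_o) / (c - v_s)
Numerator: c + v_o = 343 + 2.4 = 345.4
Denominator: c - v_s = 343 - 3.8 = 339.2
f_o = 1875.2 * 345.4 / 339.2 = 1909.48

1909.48 Hz


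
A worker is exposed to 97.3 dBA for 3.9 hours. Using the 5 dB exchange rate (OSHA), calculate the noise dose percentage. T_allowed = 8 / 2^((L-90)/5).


Given values:
  L = 97.3 dBA, T = 3.9 hours
Formula: T_allowed = 8 / 2^((L - 90) / 5)
Compute exponent: (97.3 - 90) / 5 = 1.46
Compute 2^(1.46) = 2.751084
T_allowed = 8 / 2.751084 = 2.907945 hours
Dose = (T / T_allowed) * 100
Dose = (3.9 / 2.907945) * 100 = 134.12

134.12 %


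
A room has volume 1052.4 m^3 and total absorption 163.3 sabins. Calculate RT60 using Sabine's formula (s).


Given values:
  V = 1052.4 m^3
  A = 163.3 sabins
Formula: RT60 = 0.161 * V / A
Numerator: 0.161 * 1052.4 = 169.4364
RT60 = 169.4364 / 163.3 = 1.038

1.038 s


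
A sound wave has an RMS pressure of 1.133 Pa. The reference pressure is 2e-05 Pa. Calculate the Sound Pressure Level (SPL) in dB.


Given values:
  p = 1.133 Pa
  p_ref = 2e-05 Pa
Formula: SPL = 20 * log10(p / p_ref)
Compute ratio: p / p_ref = 1.133 / 2e-05 = 56650
Compute log10: log10(56650) = 4.7532
Multiply: SPL = 20 * 4.7532 = 95.06

95.06 dB


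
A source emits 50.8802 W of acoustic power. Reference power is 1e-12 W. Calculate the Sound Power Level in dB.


Given values:
  W = 50.8802 W
  W_ref = 1e-12 W
Formula: SWL = 10 * log10(W / W_ref)
Compute ratio: W / W_ref = 50880200000000
Compute log10: log10(50880200000000) = 13.706549
Multiply: SWL = 10 * 13.706549 = 137.07

137.07 dB


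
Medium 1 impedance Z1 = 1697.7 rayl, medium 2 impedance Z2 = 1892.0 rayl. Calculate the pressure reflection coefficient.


Given values:
  Z1 = 1697.7 rayl, Z2 = 1892.0 rayl
Formula: R = (Z2 - Z1) / (Z2 + Z1)
Numerator: Z2 - Z1 = 1892.0 - 1697.7 = 194.3
Denominator: Z2 + Z1 = 1892.0 + 1697.7 = 3589.7
R = 194.3 / 3589.7 = 0.0541

0.0541


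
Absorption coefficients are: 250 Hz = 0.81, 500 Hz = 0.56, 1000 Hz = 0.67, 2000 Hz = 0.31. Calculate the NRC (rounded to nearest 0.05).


Given values:
  a_250 = 0.81, a_500 = 0.56
  a_1000 = 0.67, a_2000 = 0.31
Formula: NRC = (a250 + a500 + a1000 + a2000) / 4
Sum = 0.81 + 0.56 + 0.67 + 0.31 = 2.35
NRC = 2.35 / 4 = 0.5875
Rounded to nearest 0.05: 0.6

0.6


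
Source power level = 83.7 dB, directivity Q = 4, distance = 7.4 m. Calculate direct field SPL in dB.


Given values:
  Lw = 83.7 dB, Q = 4, r = 7.4 m
Formula: SPL = Lw + 10 * log10(Q / (4 * pi * r^2))
Compute 4 * pi * r^2 = 4 * pi * 7.4^2 = 688.1345
Compute Q / denom = 4 / 688.1345 = 0.00581282
Compute 10 * log10(0.00581282) = -22.3561
SPL = 83.7 + (-22.3561) = 61.34

61.34 dB


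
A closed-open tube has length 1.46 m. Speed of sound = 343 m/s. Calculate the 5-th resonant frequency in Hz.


Given values:
  Tube type: closed-open, L = 1.46 m, c = 343 m/s, n = 5
Formula: f_n = (2n - 1) * c / (4 * L)
Compute 2n - 1 = 2*5 - 1 = 9
Compute 4 * L = 4 * 1.46 = 5.84
f = 9 * 343 / 5.84
f = 528.6

528.6 Hz


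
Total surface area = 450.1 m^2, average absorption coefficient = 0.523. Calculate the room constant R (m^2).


Given values:
  S = 450.1 m^2, alpha = 0.523
Formula: R = S * alpha / (1 - alpha)
Numerator: 450.1 * 0.523 = 235.4023
Denominator: 1 - 0.523 = 0.477
R = 235.4023 / 0.477 = 493.51

493.51 m^2


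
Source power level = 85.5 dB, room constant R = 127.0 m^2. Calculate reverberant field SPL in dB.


Given values:
  Lw = 85.5 dB, R = 127.0 m^2
Formula: SPL = Lw + 10 * log10(4 / R)
Compute 4 / R = 4 / 127.0 = 0.031496
Compute 10 * log10(0.031496) = -15.0174
SPL = 85.5 + (-15.0174) = 70.48

70.48 dB


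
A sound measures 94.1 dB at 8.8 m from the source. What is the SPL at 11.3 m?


Given values:
  SPL1 = 94.1 dB, r1 = 8.8 m, r2 = 11.3 m
Formula: SPL2 = SPL1 - 20 * log10(r2 / r1)
Compute ratio: r2 / r1 = 11.3 / 8.8 = 1.2841
Compute log10: log10(1.2841) = 0.108599
Compute drop: 20 * 0.108599 = 2.172
SPL2 = 94.1 - 2.172 = 91.93

91.93 dB


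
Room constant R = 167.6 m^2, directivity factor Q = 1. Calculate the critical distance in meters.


Given values:
  R = 167.6 m^2, Q = 1
Formula: d_c = 0.141 * sqrt(Q * R)
Compute Q * R = 1 * 167.6 = 167.6
Compute sqrt(167.6) = 12.946
d_c = 0.141 * 12.946 = 1.825

1.825 m


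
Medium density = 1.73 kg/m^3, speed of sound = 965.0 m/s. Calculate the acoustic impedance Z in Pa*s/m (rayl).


Given values:
  rho = 1.73 kg/m^3
  c = 965.0 m/s
Formula: Z = rho * c
Z = 1.73 * 965.0
Z = 1669.45

1669.45 rayl


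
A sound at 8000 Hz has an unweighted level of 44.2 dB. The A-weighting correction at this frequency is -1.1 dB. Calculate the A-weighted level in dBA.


Given values:
  SPL = 44.2 dB
  A-weighting at 8000 Hz = -1.1 dB
Formula: L_A = SPL + A_weight
L_A = 44.2 + (-1.1)
L_A = 43.1

43.1 dBA


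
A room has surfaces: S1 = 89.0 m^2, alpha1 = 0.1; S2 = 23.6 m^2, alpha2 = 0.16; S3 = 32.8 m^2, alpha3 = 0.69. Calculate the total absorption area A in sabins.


Given surfaces:
  Surface 1: 89.0 * 0.1 = 8.9
  Surface 2: 23.6 * 0.16 = 3.776
  Surface 3: 32.8 * 0.69 = 22.632
Formula: A = sum(Si * alpha_i)
A = 8.9 + 3.776 + 22.632
A = 35.31

35.31 sabins


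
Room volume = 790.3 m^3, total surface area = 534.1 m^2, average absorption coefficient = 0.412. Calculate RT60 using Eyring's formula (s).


Given values:
  V = 790.3 m^3, S = 534.1 m^2, alpha = 0.412
Formula: RT60 = 0.161 * V / (-S * ln(1 - alpha))
Compute ln(1 - 0.412) = ln(0.588) = -0.531028
Denominator: -534.1 * -0.531028 = 283.6221
Numerator: 0.161 * 790.3 = 127.2383
RT60 = 127.2383 / 283.6221 = 0.449

0.449 s


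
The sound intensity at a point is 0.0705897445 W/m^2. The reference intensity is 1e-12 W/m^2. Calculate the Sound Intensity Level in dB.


Given values:
  I = 0.0705897445 W/m^2
  I_ref = 1e-12 W/m^2
Formula: SIL = 10 * log10(I / I_ref)
Compute ratio: I / I_ref = 70589744500
Compute log10: log10(70589744500) = 10.848742
Multiply: SIL = 10 * 10.848742 = 108.49

108.49 dB


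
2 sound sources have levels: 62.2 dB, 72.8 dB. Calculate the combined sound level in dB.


Formula: L_total = 10 * log10( sum(10^(Li/10)) )
  Source 1: 10^(62.2/10) = 1659586.9074
  Source 2: 10^(72.8/10) = 19054607.1796
Sum of linear values = 20714194.087
L_total = 10 * log10(20714194.087) = 73.16

73.16 dB


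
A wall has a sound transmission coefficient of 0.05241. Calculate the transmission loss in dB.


Given values:
  tau = 0.05241
Formula: TL = 10 * log10(1 / tau)
Compute 1 / tau = 1 / 0.05241 = 19.0803
Compute log10(19.0803) = 1.280585
TL = 10 * 1.280585 = 12.81

12.81 dB


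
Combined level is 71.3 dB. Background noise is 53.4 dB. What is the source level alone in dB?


Given values:
  L_total = 71.3 dB, L_bg = 53.4 dB
Formula: L_source = 10 * log10(10^(L_total/10) - 10^(L_bg/10))
Convert to linear:
  10^(71.3/10) = 13489628.8259
  10^(53.4/10) = 218776.1624
Difference: 13489628.8259 - 218776.1624 = 13270852.6635
L_source = 10 * log10(13270852.6635) = 71.23

71.23 dB


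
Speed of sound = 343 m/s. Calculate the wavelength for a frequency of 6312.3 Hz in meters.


Given values:
  c = 343 m/s, f = 6312.3 Hz
Formula: lambda = c / f
lambda = 343 / 6312.3
lambda = 0.0543

0.0543 m


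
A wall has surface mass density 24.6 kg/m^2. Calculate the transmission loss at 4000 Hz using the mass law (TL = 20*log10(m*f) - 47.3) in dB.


Given values:
  m = 24.6 kg/m^2, f = 4000 Hz
Formula: TL = 20 * log10(m * f) - 47.3
Compute m * f = 24.6 * 4000 = 98400.0
Compute log10(98400.0) = 4.992995
Compute 20 * 4.992995 = 99.8599
TL = 99.8599 - 47.3 = 52.56

52.56 dB


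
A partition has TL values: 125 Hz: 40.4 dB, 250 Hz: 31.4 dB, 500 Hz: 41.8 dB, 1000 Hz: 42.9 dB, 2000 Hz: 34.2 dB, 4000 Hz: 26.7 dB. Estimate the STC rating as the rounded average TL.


Given TL values at each frequency:
  125 Hz: 40.4 dB
  250 Hz: 31.4 dB
  500 Hz: 41.8 dB
  1000 Hz: 42.9 dB
  2000 Hz: 34.2 dB
  4000 Hz: 26.7 dB
Formula: STC ~ round(average of TL values)
Sum = 40.4 + 31.4 + 41.8 + 42.9 + 34.2 + 26.7 = 217.4
Average = 217.4 / 6 = 36.23
Rounded: 36

36


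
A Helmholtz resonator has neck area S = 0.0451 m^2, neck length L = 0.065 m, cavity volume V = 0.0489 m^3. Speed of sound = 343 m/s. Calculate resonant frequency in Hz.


Given values:
  S = 0.0451 m^2, L = 0.065 m, V = 0.0489 m^3, c = 343 m/s
Formula: f = (c / (2*pi)) * sqrt(S / (V * L))
Compute V * L = 0.0489 * 0.065 = 0.0031785
Compute S / (V * L) = 0.0451 / 0.0031785 = 14.1891
Compute sqrt(14.1891) = 3.766842
Compute c / (2*pi) = 343 / 6.283185 = 54.590148
f = 54.590148 * 3.766842 = 205.63

205.63 Hz


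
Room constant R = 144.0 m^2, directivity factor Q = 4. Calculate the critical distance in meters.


Given values:
  R = 144.0 m^2, Q = 4
Formula: d_c = 0.141 * sqrt(Q * R)
Compute Q * R = 4 * 144.0 = 576.0
Compute sqrt(576.0) = 24.0
d_c = 0.141 * 24.0 = 3.384

3.384 m


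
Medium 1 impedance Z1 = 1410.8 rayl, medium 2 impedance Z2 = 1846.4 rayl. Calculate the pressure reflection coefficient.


Given values:
  Z1 = 1410.8 rayl, Z2 = 1846.4 rayl
Formula: R = (Z2 - Z1) / (Z2 + Z1)
Numerator: Z2 - Z1 = 1846.4 - 1410.8 = 435.6
Denominator: Z2 + Z1 = 1846.4 + 1410.8 = 3257.2
R = 435.6 / 3257.2 = 0.1337

0.1337


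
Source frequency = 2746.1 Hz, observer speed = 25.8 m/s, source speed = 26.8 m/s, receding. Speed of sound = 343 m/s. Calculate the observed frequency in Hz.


Given values:
  f_s = 2746.1 Hz, v_o = 25.8 m/s, v_s = 26.8 m/s
  Direction: receding
Formula: f_o = f_s * (c - v_o) / (c + v_s)
Numerator: c - v_o = 343 - 25.8 = 317.2
Denominator: c + v_s = 343 + 26.8 = 369.8
f_o = 2746.1 * 317.2 / 369.8 = 2355.5

2355.5 Hz


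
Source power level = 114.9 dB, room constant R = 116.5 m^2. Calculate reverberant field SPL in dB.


Given values:
  Lw = 114.9 dB, R = 116.5 m^2
Formula: SPL = Lw + 10 * log10(4 / R)
Compute 4 / R = 4 / 116.5 = 0.034335
Compute 10 * log10(0.034335) = -14.6426
SPL = 114.9 + (-14.6426) = 100.26

100.26 dB


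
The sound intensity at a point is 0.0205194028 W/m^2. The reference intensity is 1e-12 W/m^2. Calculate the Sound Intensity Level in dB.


Given values:
  I = 0.0205194028 W/m^2
  I_ref = 1e-12 W/m^2
Formula: SIL = 10 * log10(I / I_ref)
Compute ratio: I / I_ref = 20519402800
Compute log10: log10(20519402800) = 10.312165
Multiply: SIL = 10 * 10.312165 = 103.12

103.12 dB


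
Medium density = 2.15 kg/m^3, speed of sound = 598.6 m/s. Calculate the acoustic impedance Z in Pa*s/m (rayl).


Given values:
  rho = 2.15 kg/m^3
  c = 598.6 m/s
Formula: Z = rho * c
Z = 2.15 * 598.6
Z = 1286.99

1286.99 rayl


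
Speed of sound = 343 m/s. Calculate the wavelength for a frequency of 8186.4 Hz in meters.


Given values:
  c = 343 m/s, f = 8186.4 Hz
Formula: lambda = c / f
lambda = 343 / 8186.4
lambda = 0.0419

0.0419 m


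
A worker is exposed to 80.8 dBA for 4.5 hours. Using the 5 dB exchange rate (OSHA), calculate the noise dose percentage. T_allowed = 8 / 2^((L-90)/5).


Given values:
  L = 80.8 dBA, T = 4.5 hours
Formula: T_allowed = 8 / 2^((L - 90) / 5)
Compute exponent: (80.8 - 90) / 5 = -1.84
Compute 2^(-1.84) = 0.279322
T_allowed = 8 / 0.279322 = 28.64078 hours
Dose = (T / T_allowed) * 100
Dose = (4.5 / 28.64078) * 100 = 15.71

15.71 %


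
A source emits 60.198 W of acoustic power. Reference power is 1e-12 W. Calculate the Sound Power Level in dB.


Given values:
  W = 60.198 W
  W_ref = 1e-12 W
Formula: SWL = 10 * log10(W / W_ref)
Compute ratio: W / W_ref = 60198000000000
Compute log10: log10(60198000000000) = 13.779582
Multiply: SWL = 10 * 13.779582 = 137.8

137.8 dB


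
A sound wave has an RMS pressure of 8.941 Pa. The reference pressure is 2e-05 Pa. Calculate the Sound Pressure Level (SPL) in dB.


Given values:
  p = 8.941 Pa
  p_ref = 2e-05 Pa
Formula: SPL = 20 * log10(p / p_ref)
Compute ratio: p / p_ref = 8.941 / 2e-05 = 447050
Compute log10: log10(447050) = 5.650356
Multiply: SPL = 20 * 5.650356 = 113.01

113.01 dB


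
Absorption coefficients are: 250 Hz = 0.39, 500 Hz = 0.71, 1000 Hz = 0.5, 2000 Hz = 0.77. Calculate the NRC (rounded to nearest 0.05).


Given values:
  a_250 = 0.39, a_500 = 0.71
  a_1000 = 0.5, a_2000 = 0.77
Formula: NRC = (a250 + a500 + a1000 + a2000) / 4
Sum = 0.39 + 0.71 + 0.5 + 0.77 = 2.37
NRC = 2.37 / 4 = 0.5925
Rounded to nearest 0.05: 0.6

0.6


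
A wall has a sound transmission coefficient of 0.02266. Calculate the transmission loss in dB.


Given values:
  tau = 0.02266
Formula: TL = 10 * log10(1 / tau)
Compute 1 / tau = 1 / 0.02266 = 44.1306
Compute log10(44.1306) = 1.64474
TL = 10 * 1.64474 = 16.45

16.45 dB


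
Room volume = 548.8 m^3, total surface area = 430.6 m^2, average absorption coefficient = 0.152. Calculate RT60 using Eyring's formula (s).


Given values:
  V = 548.8 m^3, S = 430.6 m^2, alpha = 0.152
Formula: RT60 = 0.161 * V / (-S * ln(1 - alpha))
Compute ln(1 - 0.152) = ln(0.848) = -0.164875
Denominator: -430.6 * -0.164875 = 70.9952
Numerator: 0.161 * 548.8 = 88.3568
RT60 = 88.3568 / 70.9952 = 1.245

1.245 s


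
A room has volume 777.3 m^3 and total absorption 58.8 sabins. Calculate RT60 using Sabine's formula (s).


Given values:
  V = 777.3 m^3
  A = 58.8 sabins
Formula: RT60 = 0.161 * V / A
Numerator: 0.161 * 777.3 = 125.1453
RT60 = 125.1453 / 58.8 = 2.128

2.128 s


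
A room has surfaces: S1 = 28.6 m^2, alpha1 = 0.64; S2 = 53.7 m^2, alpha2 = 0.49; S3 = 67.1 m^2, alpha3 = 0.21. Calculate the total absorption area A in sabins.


Given surfaces:
  Surface 1: 28.6 * 0.64 = 18.304
  Surface 2: 53.7 * 0.49 = 26.313
  Surface 3: 67.1 * 0.21 = 14.091
Formula: A = sum(Si * alpha_i)
A = 18.304 + 26.313 + 14.091
A = 58.71

58.71 sabins


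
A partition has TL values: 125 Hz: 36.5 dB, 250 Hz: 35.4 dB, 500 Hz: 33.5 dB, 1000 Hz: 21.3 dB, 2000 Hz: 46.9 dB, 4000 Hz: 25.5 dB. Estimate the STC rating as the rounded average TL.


Given TL values at each frequency:
  125 Hz: 36.5 dB
  250 Hz: 35.4 dB
  500 Hz: 33.5 dB
  1000 Hz: 21.3 dB
  2000 Hz: 46.9 dB
  4000 Hz: 25.5 dB
Formula: STC ~ round(average of TL values)
Sum = 36.5 + 35.4 + 33.5 + 21.3 + 46.9 + 25.5 = 199.1
Average = 199.1 / 6 = 33.18
Rounded: 33

33


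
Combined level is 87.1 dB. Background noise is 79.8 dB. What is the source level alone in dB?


Given values:
  L_total = 87.1 dB, L_bg = 79.8 dB
Formula: L_source = 10 * log10(10^(L_total/10) - 10^(L_bg/10))
Convert to linear:
  10^(87.1/10) = 512861383.9914
  10^(79.8/10) = 95499258.6021
Difference: 512861383.9914 - 95499258.6021 = 417362125.3893
L_source = 10 * log10(417362125.3893) = 86.21

86.21 dB


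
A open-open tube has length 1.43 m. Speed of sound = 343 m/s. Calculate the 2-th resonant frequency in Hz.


Given values:
  Tube type: open-open, L = 1.43 m, c = 343 m/s, n = 2
Formula: f_n = n * c / (2 * L)
Compute 2 * L = 2 * 1.43 = 2.86
f = 2 * 343 / 2.86
f = 239.86

239.86 Hz


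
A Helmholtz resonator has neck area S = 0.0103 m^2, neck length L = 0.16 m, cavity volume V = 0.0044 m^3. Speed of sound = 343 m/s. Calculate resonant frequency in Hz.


Given values:
  S = 0.0103 m^2, L = 0.16 m, V = 0.0044 m^3, c = 343 m/s
Formula: f = (c / (2*pi)) * sqrt(S / (V * L))
Compute V * L = 0.0044 * 0.16 = 0.000704
Compute S / (V * L) = 0.0103 / 0.000704 = 14.6307
Compute sqrt(14.6307) = 3.82501
Compute c / (2*pi) = 343 / 6.283185 = 54.590148
f = 54.590148 * 3.82501 = 208.81

208.81 Hz


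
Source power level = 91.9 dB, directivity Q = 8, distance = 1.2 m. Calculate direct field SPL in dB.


Given values:
  Lw = 91.9 dB, Q = 8, r = 1.2 m
Formula: SPL = Lw + 10 * log10(Q / (4 * pi * r^2))
Compute 4 * pi * r^2 = 4 * pi * 1.2^2 = 18.0956
Compute Q / denom = 8 / 18.0956 = 0.44209642
Compute 10 * log10(0.44209642) = -3.5448
SPL = 91.9 + (-3.5448) = 88.36

88.36 dB


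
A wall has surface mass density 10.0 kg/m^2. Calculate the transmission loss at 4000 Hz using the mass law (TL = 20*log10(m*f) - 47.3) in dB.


Given values:
  m = 10.0 kg/m^2, f = 4000 Hz
Formula: TL = 20 * log10(m * f) - 47.3
Compute m * f = 10.0 * 4000 = 40000.0
Compute log10(40000.0) = 4.60206
Compute 20 * 4.60206 = 92.0412
TL = 92.0412 - 47.3 = 44.74

44.74 dB


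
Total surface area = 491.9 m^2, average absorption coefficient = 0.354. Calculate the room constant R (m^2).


Given values:
  S = 491.9 m^2, alpha = 0.354
Formula: R = S * alpha / (1 - alpha)
Numerator: 491.9 * 0.354 = 174.1326
Denominator: 1 - 0.354 = 0.646
R = 174.1326 / 0.646 = 269.56

269.56 m^2


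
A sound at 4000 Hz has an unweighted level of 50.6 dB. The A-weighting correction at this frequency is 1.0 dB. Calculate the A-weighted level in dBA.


Given values:
  SPL = 50.6 dB
  A-weighting at 4000 Hz = 1.0 dB
Formula: L_A = SPL + A_weight
L_A = 50.6 + (1.0)
L_A = 51.6

51.6 dBA


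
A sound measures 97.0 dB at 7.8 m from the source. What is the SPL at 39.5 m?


Given values:
  SPL1 = 97.0 dB, r1 = 7.8 m, r2 = 39.5 m
Formula: SPL2 = SPL1 - 20 * log10(r2 / r1)
Compute ratio: r2 / r1 = 39.5 / 7.8 = 5.0641
Compute log10: log10(5.0641) = 0.704502
Compute drop: 20 * 0.704502 = 14.09
SPL2 = 97.0 - 14.09 = 82.91

82.91 dB


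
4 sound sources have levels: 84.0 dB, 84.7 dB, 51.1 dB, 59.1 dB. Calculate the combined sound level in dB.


Formula: L_total = 10 * log10( sum(10^(Li/10)) )
  Source 1: 10^(84.0/10) = 251188643.151
  Source 2: 10^(84.7/10) = 295120922.6666
  Source 3: 10^(51.1/10) = 128824.9552
  Source 4: 10^(59.1/10) = 812830.5162
Sum of linear values = 547251221.289
L_total = 10 * log10(547251221.289) = 87.38

87.38 dB


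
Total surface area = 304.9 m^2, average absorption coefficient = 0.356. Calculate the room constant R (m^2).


Given values:
  S = 304.9 m^2, alpha = 0.356
Formula: R = S * alpha / (1 - alpha)
Numerator: 304.9 * 0.356 = 108.5444
Denominator: 1 - 0.356 = 0.644
R = 108.5444 / 0.644 = 168.55

168.55 m^2


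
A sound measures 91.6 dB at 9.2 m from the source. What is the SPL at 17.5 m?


Given values:
  SPL1 = 91.6 dB, r1 = 9.2 m, r2 = 17.5 m
Formula: SPL2 = SPL1 - 20 * log10(r2 / r1)
Compute ratio: r2 / r1 = 17.5 / 9.2 = 1.9022
Compute log10: log10(1.9022) = 0.279256
Compute drop: 20 * 0.279256 = 5.5851
SPL2 = 91.6 - 5.5851 = 86.01

86.01 dB


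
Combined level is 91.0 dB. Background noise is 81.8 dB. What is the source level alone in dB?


Given values:
  L_total = 91.0 dB, L_bg = 81.8 dB
Formula: L_source = 10 * log10(10^(L_total/10) - 10^(L_bg/10))
Convert to linear:
  10^(91.0/10) = 1258925411.7942
  10^(81.8/10) = 151356124.8436
Difference: 1258925411.7942 - 151356124.8436 = 1107569286.9506
L_source = 10 * log10(1107569286.9506) = 90.44

90.44 dB


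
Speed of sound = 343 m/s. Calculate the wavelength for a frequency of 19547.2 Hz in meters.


Given values:
  c = 343 m/s, f = 19547.2 Hz
Formula: lambda = c / f
lambda = 343 / 19547.2
lambda = 0.0175

0.0175 m


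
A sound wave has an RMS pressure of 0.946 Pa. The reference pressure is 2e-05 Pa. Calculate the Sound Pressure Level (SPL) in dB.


Given values:
  p = 0.946 Pa
  p_ref = 2e-05 Pa
Formula: SPL = 20 * log10(p / p_ref)
Compute ratio: p / p_ref = 0.946 / 2e-05 = 47300
Compute log10: log10(47300) = 4.674861
Multiply: SPL = 20 * 4.674861 = 93.5

93.5 dB


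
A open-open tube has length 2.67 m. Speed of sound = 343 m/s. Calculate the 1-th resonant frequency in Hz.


Given values:
  Tube type: open-open, L = 2.67 m, c = 343 m/s, n = 1
Formula: f_n = n * c / (2 * L)
Compute 2 * L = 2 * 2.67 = 5.34
f = 1 * 343 / 5.34
f = 64.23

64.23 Hz


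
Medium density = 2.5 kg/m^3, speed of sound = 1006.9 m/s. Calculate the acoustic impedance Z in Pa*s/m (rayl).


Given values:
  rho = 2.5 kg/m^3
  c = 1006.9 m/s
Formula: Z = rho * c
Z = 2.5 * 1006.9
Z = 2517.25

2517.25 rayl


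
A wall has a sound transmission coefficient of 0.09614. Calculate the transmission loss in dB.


Given values:
  tau = 0.09614
Formula: TL = 10 * log10(1 / tau)
Compute 1 / tau = 1 / 0.09614 = 10.4015
Compute log10(10.4015) = 1.017096
TL = 10 * 1.017096 = 10.17

10.17 dB


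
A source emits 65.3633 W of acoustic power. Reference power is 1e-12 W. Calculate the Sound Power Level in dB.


Given values:
  W = 65.3633 W
  W_ref = 1e-12 W
Formula: SWL = 10 * log10(W / W_ref)
Compute ratio: W / W_ref = 65363300000000
Compute log10: log10(65363300000000) = 13.815334
Multiply: SWL = 10 * 13.815334 = 138.15

138.15 dB


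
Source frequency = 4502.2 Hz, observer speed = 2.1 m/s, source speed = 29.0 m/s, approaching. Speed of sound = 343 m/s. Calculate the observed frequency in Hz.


Given values:
  f_s = 4502.2 Hz, v_o = 2.1 m/s, v_s = 29.0 m/s
  Direction: approaching
Formula: f_o = f_s * (c + v_o) / (c - v_s)
Numerator: c + v_o = 343 + 2.1 = 345.1
Denominator: c - v_s = 343 - 29.0 = 314.0
f_o = 4502.2 * 345.1 / 314.0 = 4948.12

4948.12 Hz


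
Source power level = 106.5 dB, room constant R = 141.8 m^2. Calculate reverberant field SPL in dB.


Given values:
  Lw = 106.5 dB, R = 141.8 m^2
Formula: SPL = Lw + 10 * log10(4 / R)
Compute 4 / R = 4 / 141.8 = 0.028209
Compute 10 * log10(0.028209) = -15.4961
SPL = 106.5 + (-15.4961) = 91.0

91.0 dB


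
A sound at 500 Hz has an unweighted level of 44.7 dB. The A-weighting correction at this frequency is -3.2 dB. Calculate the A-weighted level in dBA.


Given values:
  SPL = 44.7 dB
  A-weighting at 500 Hz = -3.2 dB
Formula: L_A = SPL + A_weight
L_A = 44.7 + (-3.2)
L_A = 41.5

41.5 dBA


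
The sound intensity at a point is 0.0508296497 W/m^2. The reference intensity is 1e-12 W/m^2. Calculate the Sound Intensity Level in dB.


Given values:
  I = 0.0508296497 W/m^2
  I_ref = 1e-12 W/m^2
Formula: SIL = 10 * log10(I / I_ref)
Compute ratio: I / I_ref = 50829649700
Compute log10: log10(50829649700) = 10.706117
Multiply: SIL = 10 * 10.706117 = 107.06

107.06 dB


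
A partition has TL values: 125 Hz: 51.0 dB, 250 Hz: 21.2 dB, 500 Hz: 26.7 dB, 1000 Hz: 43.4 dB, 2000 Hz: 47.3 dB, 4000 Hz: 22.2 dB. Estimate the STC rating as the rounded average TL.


Given TL values at each frequency:
  125 Hz: 51.0 dB
  250 Hz: 21.2 dB
  500 Hz: 26.7 dB
  1000 Hz: 43.4 dB
  2000 Hz: 47.3 dB
  4000 Hz: 22.2 dB
Formula: STC ~ round(average of TL values)
Sum = 51.0 + 21.2 + 26.7 + 43.4 + 47.3 + 22.2 = 211.8
Average = 211.8 / 6 = 35.3
Rounded: 35

35


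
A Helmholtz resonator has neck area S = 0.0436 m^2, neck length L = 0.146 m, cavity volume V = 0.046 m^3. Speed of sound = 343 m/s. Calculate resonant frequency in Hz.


Given values:
  S = 0.0436 m^2, L = 0.146 m, V = 0.046 m^3, c = 343 m/s
Formula: f = (c / (2*pi)) * sqrt(S / (V * L))
Compute V * L = 0.046 * 0.146 = 0.006716
Compute S / (V * L) = 0.0436 / 0.006716 = 6.492
Compute sqrt(6.492) = 2.54794
Compute c / (2*pi) = 343 / 6.283185 = 54.590148
f = 54.590148 * 2.54794 = 139.09

139.09 Hz


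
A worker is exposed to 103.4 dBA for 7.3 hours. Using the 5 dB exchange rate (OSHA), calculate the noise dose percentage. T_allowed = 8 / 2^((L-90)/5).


Given values:
  L = 103.4 dBA, T = 7.3 hours
Formula: T_allowed = 8 / 2^((L - 90) / 5)
Compute exponent: (103.4 - 90) / 5 = 2.68
Compute 2^(2.68) = 6.408559
T_allowed = 8 / 6.408559 = 1.248331 hours
Dose = (T / T_allowed) * 100
Dose = (7.3 / 1.248331) * 100 = 584.78

584.78 %


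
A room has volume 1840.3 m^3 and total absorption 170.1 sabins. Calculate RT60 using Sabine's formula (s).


Given values:
  V = 1840.3 m^3
  A = 170.1 sabins
Formula: RT60 = 0.161 * V / A
Numerator: 0.161 * 1840.3 = 296.2883
RT60 = 296.2883 / 170.1 = 1.742

1.742 s


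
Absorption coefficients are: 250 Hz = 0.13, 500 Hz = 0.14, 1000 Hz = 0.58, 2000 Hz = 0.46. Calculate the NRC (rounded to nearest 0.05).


Given values:
  a_250 = 0.13, a_500 = 0.14
  a_1000 = 0.58, a_2000 = 0.46
Formula: NRC = (a250 + a500 + a1000 + a2000) / 4
Sum = 0.13 + 0.14 + 0.58 + 0.46 = 1.31
NRC = 1.31 / 4 = 0.3275
Rounded to nearest 0.05: 0.35

0.35


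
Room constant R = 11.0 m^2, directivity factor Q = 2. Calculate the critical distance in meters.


Given values:
  R = 11.0 m^2, Q = 2
Formula: d_c = 0.141 * sqrt(Q * R)
Compute Q * R = 2 * 11.0 = 22.0
Compute sqrt(22.0) = 4.6904
d_c = 0.141 * 4.6904 = 0.661

0.661 m


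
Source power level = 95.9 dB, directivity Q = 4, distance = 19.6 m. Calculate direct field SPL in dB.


Given values:
  Lw = 95.9 dB, Q = 4, r = 19.6 m
Formula: SPL = Lw + 10 * log10(Q / (4 * pi * r^2))
Compute 4 * pi * r^2 = 4 * pi * 19.6^2 = 4827.4969
Compute Q / denom = 4 / 4827.4969 = 0.00082859
Compute 10 * log10(0.00082859) = -30.8166
SPL = 95.9 + (-30.8166) = 65.08

65.08 dB


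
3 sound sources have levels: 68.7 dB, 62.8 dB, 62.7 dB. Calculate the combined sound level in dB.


Formula: L_total = 10 * log10( sum(10^(Li/10)) )
  Source 1: 10^(68.7/10) = 7413102.413
  Source 2: 10^(62.8/10) = 1905460.718
  Source 3: 10^(62.7/10) = 1862087.1367
Sum of linear values = 11180650.2677
L_total = 10 * log10(11180650.2677) = 70.48

70.48 dB


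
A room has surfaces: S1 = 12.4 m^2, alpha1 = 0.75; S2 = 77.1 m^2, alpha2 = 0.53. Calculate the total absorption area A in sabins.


Given surfaces:
  Surface 1: 12.4 * 0.75 = 9.3
  Surface 2: 77.1 * 0.53 = 40.863
Formula: A = sum(Si * alpha_i)
A = 9.3 + 40.863
A = 50.16

50.16 sabins


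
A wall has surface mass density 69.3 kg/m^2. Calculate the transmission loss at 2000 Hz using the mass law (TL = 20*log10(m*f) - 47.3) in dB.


Given values:
  m = 69.3 kg/m^2, f = 2000 Hz
Formula: TL = 20 * log10(m * f) - 47.3
Compute m * f = 69.3 * 2000 = 138600.0
Compute log10(138600.0) = 5.141763
Compute 20 * 5.141763 = 102.8353
TL = 102.8353 - 47.3 = 55.54

55.54 dB


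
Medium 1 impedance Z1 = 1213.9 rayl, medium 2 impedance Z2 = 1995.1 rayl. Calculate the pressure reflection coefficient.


Given values:
  Z1 = 1213.9 rayl, Z2 = 1995.1 rayl
Formula: R = (Z2 - Z1) / (Z2 + Z1)
Numerator: Z2 - Z1 = 1995.1 - 1213.9 = 781.2
Denominator: Z2 + Z1 = 1995.1 + 1213.9 = 3209.0
R = 781.2 / 3209.0 = 0.2434

0.2434


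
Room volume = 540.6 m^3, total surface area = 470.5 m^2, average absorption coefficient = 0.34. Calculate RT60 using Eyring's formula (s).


Given values:
  V = 540.6 m^3, S = 470.5 m^2, alpha = 0.34
Formula: RT60 = 0.161 * V / (-S * ln(1 - alpha))
Compute ln(1 - 0.34) = ln(0.66) = -0.415515
Denominator: -470.5 * -0.415515 = 195.4998
Numerator: 0.161 * 540.6 = 87.0366
RT60 = 87.0366 / 195.4998 = 0.445

0.445 s


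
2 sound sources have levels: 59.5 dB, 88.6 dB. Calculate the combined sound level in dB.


Formula: L_total = 10 * log10( sum(10^(Li/10)) )
  Source 1: 10^(59.5/10) = 891250.9381
  Source 2: 10^(88.6/10) = 724435960.075
Sum of linear values = 725327211.0131
L_total = 10 * log10(725327211.0131) = 88.61

88.61 dB
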